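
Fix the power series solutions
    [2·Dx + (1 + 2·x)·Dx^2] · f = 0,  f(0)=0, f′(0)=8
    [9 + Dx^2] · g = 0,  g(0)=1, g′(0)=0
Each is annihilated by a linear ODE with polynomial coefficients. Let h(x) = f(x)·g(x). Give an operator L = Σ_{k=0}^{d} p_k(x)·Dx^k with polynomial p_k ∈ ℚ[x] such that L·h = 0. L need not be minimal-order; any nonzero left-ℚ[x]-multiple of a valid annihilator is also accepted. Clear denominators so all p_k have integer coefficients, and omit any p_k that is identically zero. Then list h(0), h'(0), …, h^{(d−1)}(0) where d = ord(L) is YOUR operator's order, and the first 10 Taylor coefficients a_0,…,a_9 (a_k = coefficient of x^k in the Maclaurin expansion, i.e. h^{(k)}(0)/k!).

f: a_k = 0, 8, -8, 32/3, -16, 128/5, -128/3, 512/7, -128, 2048/9, …
g: a_k = 1, 0, -9/2, 0, 27/8, 0, -81/80, 0, 729/4480, 0, …
L₀ := L_f ⊗_s L_g (sym. prod.), ord ≤ 4.
L = (63 + 1053·x + 3969·x^2 + 5832·x^3 + 2916·x^4) + (63 + 450·x + 972·x^2 + 648·x^3)·Dx + (25 + 270·x + 918·x^2 + 1296·x^3 + 648·x^4)·Dx^2 + (7 + 50·x + 108·x^2 + 72·x^3)·Dx^3 + (2 + 17·x + 53·x^2 + 72·x^3 + 36·x^4)·Dx^4  (order 4).
h: a_k = 0, 8, -8, -76/3, 20, 23/5, 7/3, -991/70, 181/10, -24883/1008, …
ICs: h(0) = 0, h′(0) = 8, h′′(0) = -16, h′′′(0) = -152.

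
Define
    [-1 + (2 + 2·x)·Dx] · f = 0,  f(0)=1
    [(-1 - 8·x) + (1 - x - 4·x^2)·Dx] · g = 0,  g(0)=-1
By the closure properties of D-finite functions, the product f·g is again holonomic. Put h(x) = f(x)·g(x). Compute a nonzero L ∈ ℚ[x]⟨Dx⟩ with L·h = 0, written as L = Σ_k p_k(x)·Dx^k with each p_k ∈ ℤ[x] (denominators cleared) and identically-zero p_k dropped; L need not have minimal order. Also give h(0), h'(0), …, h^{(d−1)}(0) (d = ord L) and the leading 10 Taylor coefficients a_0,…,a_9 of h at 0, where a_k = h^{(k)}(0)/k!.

L = (3 + 17·x + 12·x^2) + (-2 + 10·x^2 + 8·x^3)·Dx  (order 1).
h: a_k = -1, -3/2, -43/8, -183/16, -4211/128, -20141/256, -215295/1024, -1075135/2048, -44759491/32768, -227136977/65536, …
ICs: h(0) = -1.

f: a_k = 1, 1/2, -1/8, 1/16, -5/128, 7/256, -21/1024, 33/2048, -429/32768, 715/65536, …
g: a_k = -1, -1, -5, -9, -29, -65, -181, -441, -1165, -2929, …
h₀=f·g: eliminate ⇒ L₀, order ≤ 1·1.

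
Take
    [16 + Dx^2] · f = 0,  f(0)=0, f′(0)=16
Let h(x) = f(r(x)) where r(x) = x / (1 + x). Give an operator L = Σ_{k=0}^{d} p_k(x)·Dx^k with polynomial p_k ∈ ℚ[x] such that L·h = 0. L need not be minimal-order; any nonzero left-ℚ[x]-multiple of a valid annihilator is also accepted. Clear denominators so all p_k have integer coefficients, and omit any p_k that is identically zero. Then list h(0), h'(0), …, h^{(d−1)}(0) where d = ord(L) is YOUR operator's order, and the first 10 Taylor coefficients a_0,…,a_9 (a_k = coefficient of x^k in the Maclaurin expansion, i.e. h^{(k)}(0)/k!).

L = 16 + (2 + 6·x + 6·x^2 + 2·x^3)·Dx + (1 + 4·x + 6·x^2 + 4·x^3 + x^4)·Dx^2  (order 2).
h: a_k = 0, 16, -16, -80/3, 112, -3088/15, 240, -39376/315, -10064/45, 481648/567, …
ICs: h(0) = 0, h′(0) = 16.

f: a_k = 0, 16, 0, -128/3, 0, 512/15, 0, -4096/315, 0, 8192/2835, …
Change of var in L_f (x↦r) gives L₀.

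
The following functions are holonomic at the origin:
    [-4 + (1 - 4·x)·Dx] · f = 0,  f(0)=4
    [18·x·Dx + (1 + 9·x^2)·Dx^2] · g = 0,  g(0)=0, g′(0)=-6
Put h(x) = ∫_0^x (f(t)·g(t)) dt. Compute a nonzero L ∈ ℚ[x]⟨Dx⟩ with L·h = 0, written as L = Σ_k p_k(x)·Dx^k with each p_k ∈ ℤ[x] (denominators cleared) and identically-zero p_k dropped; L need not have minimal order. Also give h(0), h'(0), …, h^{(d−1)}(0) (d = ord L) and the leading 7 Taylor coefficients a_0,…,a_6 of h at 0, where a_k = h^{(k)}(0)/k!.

L = 72·x·Dx + (8 - 18·x + 144·x^2)·Dx^2 + (-1 + 4·x - 9·x^2 + 36·x^3)·Dx^3  (order 3).
h: a_k = 0, 0, -12, -32, -78, -1248/5, -4484/5, …
ICs: h(0) = 0, h′(0) = 0, h′′(0) = -24.

f: a_k = 4, 16, 64, 256, 1024, 4096, 16384, …
g: a_k = 0, -6, 0, 18, 0, -486/5, 0, …
f·g: L₀ = L_f ⊗_s L_g, ord ≤ 1·2.
∫: right-multiply L₀ by Dx.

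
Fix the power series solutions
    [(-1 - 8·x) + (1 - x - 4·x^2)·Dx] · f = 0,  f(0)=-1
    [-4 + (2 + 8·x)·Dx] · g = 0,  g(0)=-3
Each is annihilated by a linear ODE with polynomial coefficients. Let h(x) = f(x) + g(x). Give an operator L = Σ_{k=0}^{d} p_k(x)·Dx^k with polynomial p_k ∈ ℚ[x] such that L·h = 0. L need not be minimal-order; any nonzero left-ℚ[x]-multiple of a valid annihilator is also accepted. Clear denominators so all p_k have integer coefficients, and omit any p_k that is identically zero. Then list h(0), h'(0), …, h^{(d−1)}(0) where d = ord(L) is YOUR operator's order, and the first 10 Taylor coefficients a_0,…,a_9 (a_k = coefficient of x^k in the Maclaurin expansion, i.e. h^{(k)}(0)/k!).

L = (-24 - 156·x - 336·x^2 - 640·x^3) + (14 + 96·x + 420·x^2 + 1184·x^3 + 1600·x^4)·Dx + (1 - 11·x - 90·x^2 - 24·x^3 + 544·x^4 + 640·x^5)·Dx^2  (order 2).
h: a_k = -4, -7, 1, -21, 1, -149, 71, -1233, 1409, -11509, …
ICs: h(0) = -4, h′(0) = -7.

f: a_k = -1, -1, -5, -9, -29, -65, -181, -441, -1165, -2929, …
g: a_k = -3, -6, 6, -12, 30, -84, 252, -792, 2574, -8580, …
Sum ⇒ L₀ = lclm(L_f,L_g) in ℚ(x)⟨Dx⟩.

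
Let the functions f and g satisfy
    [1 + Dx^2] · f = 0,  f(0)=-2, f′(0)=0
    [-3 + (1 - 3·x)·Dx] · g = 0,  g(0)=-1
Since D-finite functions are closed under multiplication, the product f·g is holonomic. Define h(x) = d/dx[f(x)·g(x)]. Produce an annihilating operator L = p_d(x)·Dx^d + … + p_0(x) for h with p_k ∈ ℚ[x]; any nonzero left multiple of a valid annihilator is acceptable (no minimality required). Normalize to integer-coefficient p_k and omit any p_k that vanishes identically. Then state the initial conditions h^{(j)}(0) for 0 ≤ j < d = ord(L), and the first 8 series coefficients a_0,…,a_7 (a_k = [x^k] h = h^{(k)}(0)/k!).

f: a_k = -2, 0, 1, 0, -1/12, 0, 1/360, 0, …
g: a_k = -1, -3, -9, -27, -81, -243, -729, -2187, …
h₀=f·g: eliminate ⇒ L₀, order ≤ 2·1.
h=h₀': d/dx-closure on L₀ ⇒ L.
L = (-17 - 6·x + 9·x^2) + (-6 + 18·x)·Dx + (1 - 6·x + 9·x^2)·Dx^2  (order 2).
h: a_k = 6, 34, 153, 1837/3, 9185/4, 495989/60, 3471923/120, 249978457/2520, …
ICs: h(0) = 6, h′(0) = 34.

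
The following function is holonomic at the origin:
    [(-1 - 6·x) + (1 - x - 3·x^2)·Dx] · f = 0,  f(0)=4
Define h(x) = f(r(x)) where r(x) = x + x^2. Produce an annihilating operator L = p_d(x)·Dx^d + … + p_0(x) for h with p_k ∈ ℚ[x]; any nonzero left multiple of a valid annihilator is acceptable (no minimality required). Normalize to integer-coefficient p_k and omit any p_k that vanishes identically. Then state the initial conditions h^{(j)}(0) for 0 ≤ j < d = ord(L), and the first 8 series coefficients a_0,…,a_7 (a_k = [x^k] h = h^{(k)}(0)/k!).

L = (1 + 8·x + 18·x^2 + 12·x^3) + (-1 + x + 4·x^2 + 6·x^3 + 3·x^4)·Dx  (order 1).
h: a_k = 4, 4, 20, 60, 176, 548, 1672, 5100, …
ICs: h(0) = 4.

f: a_k = 4, 4, 16, 28, 76, 160, 388, 868, …
f∘r: x↦r, Dx↦Dx/r' in L_f ⇒ L₀.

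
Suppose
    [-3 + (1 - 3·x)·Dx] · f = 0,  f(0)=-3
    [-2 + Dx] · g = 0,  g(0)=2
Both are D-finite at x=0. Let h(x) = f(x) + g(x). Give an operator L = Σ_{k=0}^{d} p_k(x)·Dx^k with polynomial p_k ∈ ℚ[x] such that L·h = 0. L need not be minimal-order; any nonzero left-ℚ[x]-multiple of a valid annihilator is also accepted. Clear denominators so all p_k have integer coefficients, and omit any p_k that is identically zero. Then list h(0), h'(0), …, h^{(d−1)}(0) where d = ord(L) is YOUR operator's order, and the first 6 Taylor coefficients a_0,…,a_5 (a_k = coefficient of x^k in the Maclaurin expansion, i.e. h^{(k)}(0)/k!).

L = (-24 - 36·x) + (14 + 24·x - 36·x^2)·Dx + (-1 - 3·x + 18·x^2)·Dx^2  (order 2).
h: a_k = -1, -5, -23, -235/3, -725/3, -10927/15, …
ICs: h(0) = -1, h′(0) = -5.

f: a_k = -3, -9, -27, -81, -243, -729, …
g: a_k = 2, 4, 4, 8/3, 4/3, 8/15, …
h₀=f+g: left-lcm gives L₀, ord ≤ 2.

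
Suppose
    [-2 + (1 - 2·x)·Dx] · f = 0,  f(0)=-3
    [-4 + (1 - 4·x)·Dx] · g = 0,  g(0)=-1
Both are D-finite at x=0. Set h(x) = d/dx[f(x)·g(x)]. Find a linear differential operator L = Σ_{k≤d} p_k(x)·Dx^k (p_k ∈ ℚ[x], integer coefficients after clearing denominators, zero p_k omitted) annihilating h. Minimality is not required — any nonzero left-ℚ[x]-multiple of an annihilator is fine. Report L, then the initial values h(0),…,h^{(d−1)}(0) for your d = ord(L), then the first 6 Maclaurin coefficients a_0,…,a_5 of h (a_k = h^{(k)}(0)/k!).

L = (28 - 144·x + 192·x^2) + (-3 + 26·x - 72·x^2 + 64·x^3)·Dx  (order 1).
h: a_k = 18, 168, 1080, 5952, 30240, 146304, …
ICs: h(0) = 18.

f: a_k = -3, -6, -12, -24, -48, -96, …
g: a_k = -1, -4, -16, -64, -256, -1024, …
Product ⇒ symmetric product L₀, ord ≤ 1.
Differentiate: ansatz ord ≤ ord L₀ ⇒ L.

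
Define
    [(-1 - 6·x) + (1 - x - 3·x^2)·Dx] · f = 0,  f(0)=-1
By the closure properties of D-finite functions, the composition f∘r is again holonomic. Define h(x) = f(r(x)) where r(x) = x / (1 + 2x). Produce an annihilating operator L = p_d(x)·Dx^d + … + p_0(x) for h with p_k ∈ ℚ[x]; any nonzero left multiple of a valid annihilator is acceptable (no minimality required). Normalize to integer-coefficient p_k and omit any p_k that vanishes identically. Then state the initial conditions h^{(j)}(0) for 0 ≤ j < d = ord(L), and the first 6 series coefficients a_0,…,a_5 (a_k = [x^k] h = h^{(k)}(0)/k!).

L = (1 + 8·x) + (-1 - 5·x - 5·x^2 + 2·x^3)·Dx  (order 1).
h: a_k = -1, -1, -2, 5, -17, 56, …
ICs: h(0) = -1.

f: a_k = -1, -1, -4, -7, -19, -40, …
L₀ from L_f via x↦r, Dx↦r'^{-1}Dx.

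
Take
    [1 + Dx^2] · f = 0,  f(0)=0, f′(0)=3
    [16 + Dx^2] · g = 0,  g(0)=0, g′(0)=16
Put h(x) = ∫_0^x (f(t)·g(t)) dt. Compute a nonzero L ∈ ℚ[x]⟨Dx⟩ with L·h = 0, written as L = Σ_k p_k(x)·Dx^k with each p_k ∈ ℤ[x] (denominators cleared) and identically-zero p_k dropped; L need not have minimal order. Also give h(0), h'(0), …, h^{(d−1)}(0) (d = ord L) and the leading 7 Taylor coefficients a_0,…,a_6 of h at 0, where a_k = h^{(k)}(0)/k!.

L = 225·Dx + 34·Dx^3 + Dx^5  (order 5).
h: a_k = 0, 0, 0, 16, 0, -136/5, 0, …
ICs: h(0) = 0, h′(0) = 0, h′′(0) = 0, h′′′(0) = 96, h′′′′(0) = 0.

f: a_k = 0, 3, 0, -1/2, 0, 1/40, 0, …
g: a_k = 0, 16, 0, -128/3, 0, 512/15, 0, …
L₀ := L_f ⊗_s L_g (sym. prod.), ord ≤ 4.
∫: right-multiply L₀ by Dx.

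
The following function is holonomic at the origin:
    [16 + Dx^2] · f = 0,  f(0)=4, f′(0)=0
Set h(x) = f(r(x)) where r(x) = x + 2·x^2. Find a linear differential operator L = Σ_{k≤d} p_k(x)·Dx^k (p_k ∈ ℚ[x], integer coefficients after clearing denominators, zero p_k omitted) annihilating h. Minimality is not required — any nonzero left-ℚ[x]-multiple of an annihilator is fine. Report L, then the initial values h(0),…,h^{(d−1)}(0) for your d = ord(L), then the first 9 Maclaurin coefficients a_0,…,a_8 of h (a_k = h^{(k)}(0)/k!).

L = (16 + 192·x + 768·x^2 + 1024·x^3) - 4·Dx + (1 + 4·x)·Dx^2  (order 2).
h: a_k = 4, 0, -32, -128, -256/3, 1024/3, 45056/45, 16384/15, -212992/315, …
ICs: h(0) = 4, h′(0) = 0.

f: a_k = 4, 0, -32, 0, 128/3, 0, -1024/45, 0, 2048/315, …
h₀=f(r): pull back L_f along r ⇒ L₀.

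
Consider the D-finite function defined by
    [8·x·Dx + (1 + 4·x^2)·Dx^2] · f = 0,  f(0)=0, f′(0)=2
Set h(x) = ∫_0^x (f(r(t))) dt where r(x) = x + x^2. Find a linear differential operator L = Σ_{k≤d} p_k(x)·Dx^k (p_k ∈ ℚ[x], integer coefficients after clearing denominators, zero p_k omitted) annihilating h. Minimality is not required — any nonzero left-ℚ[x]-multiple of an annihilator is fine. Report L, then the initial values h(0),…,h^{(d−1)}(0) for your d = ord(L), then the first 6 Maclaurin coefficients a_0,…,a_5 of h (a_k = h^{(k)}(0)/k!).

f: a_k = 0, 2, 0, -8/3, 0, 32/5, …
L₀ from L_f via x↦r, Dx↦r'^{-1}Dx.
∫: right-multiply L₀ by Dx.
L = (-2 + 8·x + 32·x^2 + 48·x^3 + 24·x^4)·Dx^2 + (1 + 2·x + 4·x^2 + 16·x^3 + 20·x^4 + 8·x^5)·Dx^3  (order 3).
h: a_k = 0, 0, 1, 2/3, -2/3, -8/5, …
ICs: h(0) = 0, h′(0) = 0, h′′(0) = 2.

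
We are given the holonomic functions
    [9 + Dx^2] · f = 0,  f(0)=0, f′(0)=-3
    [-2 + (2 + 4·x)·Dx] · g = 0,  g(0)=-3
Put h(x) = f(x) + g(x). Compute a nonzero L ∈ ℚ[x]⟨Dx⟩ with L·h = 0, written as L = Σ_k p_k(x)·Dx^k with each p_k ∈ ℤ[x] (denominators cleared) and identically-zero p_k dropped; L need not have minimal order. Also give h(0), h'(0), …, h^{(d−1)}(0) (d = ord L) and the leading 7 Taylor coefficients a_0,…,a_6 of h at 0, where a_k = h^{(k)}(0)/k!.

L = (-54 - 162·x - 162·x^2) + (36 + 234·x + 486·x^2 + 324·x^3)·Dx + (-6 - 18·x - 18·x^2)·Dx^2 + (4 + 26·x + 54·x^2 + 36·x^3)·Dx^3  (order 3).
h: a_k = -3, -6, 3/2, 3, 15/8, -93/20, 63/16, …
ICs: h(0) = -3, h′(0) = -6, h′′(0) = 3.

f: a_k = 0, -3, 0, 9/2, 0, -81/40, 0, …
g: a_k = -3, -3, 3/2, -3/2, 15/8, -21/8, 63/16, …
h₀=f+g: left-lcm gives L₀, ord ≤ 3.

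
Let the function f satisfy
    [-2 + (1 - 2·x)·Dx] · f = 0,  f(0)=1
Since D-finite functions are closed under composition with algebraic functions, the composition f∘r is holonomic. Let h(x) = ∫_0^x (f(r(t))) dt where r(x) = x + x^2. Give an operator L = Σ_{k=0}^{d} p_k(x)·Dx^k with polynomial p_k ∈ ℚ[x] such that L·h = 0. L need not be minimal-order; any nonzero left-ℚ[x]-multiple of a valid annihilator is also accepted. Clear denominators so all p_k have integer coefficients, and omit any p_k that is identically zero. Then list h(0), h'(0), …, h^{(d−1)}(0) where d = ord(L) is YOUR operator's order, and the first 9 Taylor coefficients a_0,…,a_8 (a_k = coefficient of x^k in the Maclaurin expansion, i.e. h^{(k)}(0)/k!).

L = (2 + 4·x)·Dx + (-1 + 2·x + 2·x^2)·Dx^2  (order 2).
h: a_k = 0, 1, 1, 2, 4, 44/5, 20, 328/7, 112, …
ICs: h(0) = 0, h′(0) = 1.

f: a_k = 1, 2, 4, 8, 16, 32, 64, 128, 256, …
L₀ from L_f via x↦r, Dx↦r'^{-1}Dx.
h=∫h₀ ⇒ L = L₀·Dx.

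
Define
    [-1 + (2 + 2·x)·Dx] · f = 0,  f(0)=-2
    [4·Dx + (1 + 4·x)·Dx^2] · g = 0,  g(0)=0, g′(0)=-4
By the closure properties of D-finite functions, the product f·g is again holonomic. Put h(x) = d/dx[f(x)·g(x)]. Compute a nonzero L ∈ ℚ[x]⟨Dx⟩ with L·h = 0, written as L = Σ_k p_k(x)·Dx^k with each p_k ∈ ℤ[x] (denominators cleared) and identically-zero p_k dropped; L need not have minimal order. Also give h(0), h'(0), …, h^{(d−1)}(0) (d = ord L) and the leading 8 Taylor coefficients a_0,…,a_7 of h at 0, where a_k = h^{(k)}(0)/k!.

f: a_k = -2, -1, 1/4, -1/8, 5/64, -7/128, 21/512, -33/1024, …
g: a_k = 0, -4, 8, -64/3, 64, -1024/5, 2048/3, -16384/7, …
f·g: L₀ = L_f ⊗_s L_g, ord ≤ 1·2.
Differentiate: ansatz ord ≤ ord L₀ ⇒ L.
L = (-83 - 40·x + 16·x^2) + (-196 - 372·x - 48·x^2 + 128·x^3)·Dx + (-20 - 104·x - 84·x^2 + 64·x^3 + 64·x^4)·Dx^2  (order 2).
h: a_k = 8, -24, 101, -1250/3, 81349/48, -547691/80, 52913387/1920, -372033667/3360, …
ICs: h(0) = 8, h′(0) = -24.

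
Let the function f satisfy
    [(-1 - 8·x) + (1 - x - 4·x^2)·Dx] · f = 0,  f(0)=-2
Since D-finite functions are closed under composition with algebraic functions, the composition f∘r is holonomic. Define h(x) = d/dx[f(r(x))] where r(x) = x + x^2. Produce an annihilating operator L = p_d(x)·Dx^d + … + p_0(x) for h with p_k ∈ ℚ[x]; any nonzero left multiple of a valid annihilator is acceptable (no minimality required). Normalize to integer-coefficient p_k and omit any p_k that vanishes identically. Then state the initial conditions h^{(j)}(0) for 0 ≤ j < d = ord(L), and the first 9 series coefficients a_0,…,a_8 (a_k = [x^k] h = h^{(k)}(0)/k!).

L = (12 + 78·x + 246·x^2 + 656·x^3 + 1128·x^4 + 960·x^5 + 320·x^6) + (-1 - 9·x - 9·x^2 + 66·x^3 + 220·x^4 + 312·x^5 + 224·x^6 + 64·x^7)·Dx  (order 1).
h: a_k = -2, -24, -114, -488, -2080, -8268, -32102, -122336, -458190, …
ICs: h(0) = -2.

f: a_k = -2, -2, -10, -18, -58, -130, -362, -882, -2330, …
L₀ from L_f via x↦r, Dx↦r'^{-1}Dx.
h₀' ⇒ L via d/dx closure of L₀.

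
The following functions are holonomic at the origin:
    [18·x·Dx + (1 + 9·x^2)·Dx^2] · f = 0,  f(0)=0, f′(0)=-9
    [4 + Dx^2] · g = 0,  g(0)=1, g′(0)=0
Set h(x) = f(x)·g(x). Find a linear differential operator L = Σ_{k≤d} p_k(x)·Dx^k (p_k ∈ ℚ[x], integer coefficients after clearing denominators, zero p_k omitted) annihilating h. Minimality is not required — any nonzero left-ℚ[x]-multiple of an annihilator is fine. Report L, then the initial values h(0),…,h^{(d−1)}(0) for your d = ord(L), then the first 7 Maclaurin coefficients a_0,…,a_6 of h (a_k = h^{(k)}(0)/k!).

f: a_k = 0, -9, 0, 27, 0, -729/5, 0, …
g: a_k = 1, 0, -2, 0, 2/3, 0, -4/45, …
f·g: L₀ = L_f ⊗_s L_g, ord ≤ 2·2.
L = (2080 + 50256·x^2 + 89424·x^4 + 186624·x^6 + 419904·x^8) + (3168·x + 38880·x^3 + 139968·x^5 + 419904·x^7)·Dx + (572 + 13788·x^2 + 33048·x^4 + 93312·x^6 + 209952·x^8)·Dx^2 + (792·x + 9720·x^3 + 34992·x^5 + 104976·x^7)·Dx^3 + (13 + 306·x^2 + 2673·x^4 + 11664·x^6 + 26244·x^8)·Dx^4  (order 4).
h: a_k = 0, -9, 0, 45, 0, -1029/5, 0, …
ICs: h(0) = 0, h′(0) = -9, h′′(0) = 0, h′′′(0) = 270.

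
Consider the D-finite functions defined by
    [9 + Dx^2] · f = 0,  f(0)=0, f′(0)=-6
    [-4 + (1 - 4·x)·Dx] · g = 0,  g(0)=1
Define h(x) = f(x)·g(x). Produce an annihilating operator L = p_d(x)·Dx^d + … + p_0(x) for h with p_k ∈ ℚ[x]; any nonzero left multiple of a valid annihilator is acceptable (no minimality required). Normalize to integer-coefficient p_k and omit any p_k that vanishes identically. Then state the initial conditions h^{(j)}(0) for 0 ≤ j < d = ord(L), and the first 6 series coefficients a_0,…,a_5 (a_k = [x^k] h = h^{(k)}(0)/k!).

L = (-9 + 36·x) + 8·Dx + (-1 + 4·x)·Dx^2  (order 2).
h: a_k = 0, -6, -24, -87, -348, -27921/20, …
ICs: h(0) = 0, h′(0) = -6.

f: a_k = 0, -6, 0, 9, 0, -81/20, …
g: a_k = 1, 4, 16, 64, 256, 1024, …
f·g: L₀ = L_f ⊗_s L_g, ord ≤ 2·1.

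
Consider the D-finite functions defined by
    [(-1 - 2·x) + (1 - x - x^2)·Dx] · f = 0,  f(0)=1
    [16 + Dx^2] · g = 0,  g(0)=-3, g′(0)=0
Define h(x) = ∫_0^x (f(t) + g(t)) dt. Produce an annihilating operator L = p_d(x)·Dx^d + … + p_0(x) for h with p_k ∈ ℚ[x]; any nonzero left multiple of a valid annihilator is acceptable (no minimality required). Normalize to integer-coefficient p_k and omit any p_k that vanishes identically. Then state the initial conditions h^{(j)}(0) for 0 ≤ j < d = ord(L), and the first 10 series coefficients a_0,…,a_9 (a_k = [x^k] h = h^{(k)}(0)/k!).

L = (272 + 384·x - 352·x^2 + 192·x^3 + 640·x^4 + 256·x^5)·Dx + (-160 + 368·x + 32·x^2 - 544·x^3 + 48·x^4 + 384·x^5 + 128·x^6)·Dx^2 + (17 + 24·x - 22·x^2 + 12·x^3 + 40·x^4 + 16·x^5)·Dx^3 + (-10 + 23·x + 2·x^2 - 34·x^3 + 3·x^4 + 24·x^5 + 8·x^6)·Dx^4  (order 4).
h: a_k = 0, -2, 1/2, 26/3, 3/4, -27/5, 4/3, 451/105, 21/8, 3058/945, …
ICs: h(0) = 0, h′(0) = -2, h′′(0) = 1, h′′′(0) = 52.

f: a_k = 1, 1, 2, 3, 5, 8, 13, 21, 34, 55, …
g: a_k = -3, 0, 24, 0, -32, 0, 256/15, 0, -512/105, 0, …
L₀ := lclm(L_f,L_g); ord L₀ ≤ 1+2.
Integrate: L := L₀·Dx.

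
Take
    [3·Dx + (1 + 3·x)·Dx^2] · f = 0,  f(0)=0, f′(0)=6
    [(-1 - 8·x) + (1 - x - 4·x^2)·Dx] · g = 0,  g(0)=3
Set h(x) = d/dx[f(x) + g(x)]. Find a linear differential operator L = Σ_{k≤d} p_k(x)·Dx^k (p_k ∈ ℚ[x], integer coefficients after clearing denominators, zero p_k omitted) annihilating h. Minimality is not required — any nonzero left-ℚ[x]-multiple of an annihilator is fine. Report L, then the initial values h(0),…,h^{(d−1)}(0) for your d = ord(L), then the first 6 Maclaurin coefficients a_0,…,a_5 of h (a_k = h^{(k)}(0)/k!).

L = (-342 - 2178·x - 6624·x^2 - 6336·x^3 - 6912·x^4) + (-36 - 696·x - 4356·x^2 - 10176·x^3 - 12960·x^4 - 11520·x^5)·Dx + (13 + 101·x + 191·x^2 - 225·x^3 - 1440·x^4 - 2928·x^5 - 2304·x^6)·Dx^2  (order 2).
h: a_k = 9, 12, 135, 186, 1461, 1800, …
ICs: h(0) = 9, h′(0) = 12.

f: a_k = 0, 6, -9, 18, -81/2, 486/5, …
g: a_k = 3, 3, 15, 27, 87, 195, …
f+g: L₀ = lclm(L_f,L_g), ord ≤ 2+1.
h₀' ⇒ L via d/dx closure of L₀.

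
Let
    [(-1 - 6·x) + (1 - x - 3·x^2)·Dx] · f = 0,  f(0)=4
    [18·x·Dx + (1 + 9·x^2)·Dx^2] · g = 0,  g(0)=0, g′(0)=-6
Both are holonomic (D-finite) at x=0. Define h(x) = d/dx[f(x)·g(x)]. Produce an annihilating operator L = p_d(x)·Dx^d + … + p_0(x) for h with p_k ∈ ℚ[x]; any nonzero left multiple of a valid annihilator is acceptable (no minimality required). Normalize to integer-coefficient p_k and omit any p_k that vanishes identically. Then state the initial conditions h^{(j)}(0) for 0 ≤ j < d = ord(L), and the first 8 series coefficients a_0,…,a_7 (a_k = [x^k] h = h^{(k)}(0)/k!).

f: a_k = 4, 4, 16, 28, 76, 160, 388, 868, …
g: a_k = 0, -6, 0, 18, 0, -486/5, 0, 4374/7, …
Sym-product of L_f,L_g gives L₀ (≤ ord 2).
Derive L from L₀ (diff closure).
L = (-6 + 1134·x^2 + 1944·x^3 + 8748·x^4) + (6 + 42·x + 54·x^2 + 270·x^3 + 1944·x^4 + 5832·x^5)·Dx + (-1 - 2·x - 30·x^2 + 18·x^3 - 108·x^4 + 324·x^5 + 729·x^6)·Dx^2  (order 2).
h: a_k = -24, -48, -72, -384, -2784, -25344/5, -552/5, -714048/35, …
ICs: h(0) = -24, h′(0) = -48.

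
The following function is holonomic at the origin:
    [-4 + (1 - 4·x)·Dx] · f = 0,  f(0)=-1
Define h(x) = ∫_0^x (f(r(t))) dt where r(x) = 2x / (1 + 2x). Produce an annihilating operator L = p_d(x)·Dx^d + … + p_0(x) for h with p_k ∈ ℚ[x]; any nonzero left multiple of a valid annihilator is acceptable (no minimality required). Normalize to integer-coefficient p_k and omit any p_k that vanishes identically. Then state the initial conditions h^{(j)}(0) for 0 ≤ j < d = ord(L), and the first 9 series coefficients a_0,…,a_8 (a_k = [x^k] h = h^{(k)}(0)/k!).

L = 8·Dx + (-1 + 4·x + 12·x^2)·Dx^2  (order 2).
h: a_k = 0, -1, -4, -16, -72, -1728/5, -1728, -62208/7, -46656, …
ICs: h(0) = 0, h′(0) = -1.

f: a_k = -1, -4, -16, -64, -256, -1024, -4096, -16384, -65536, …
h₀=f(r): pull back L_f along r ⇒ L₀.
∫: right-multiply L₀ by Dx.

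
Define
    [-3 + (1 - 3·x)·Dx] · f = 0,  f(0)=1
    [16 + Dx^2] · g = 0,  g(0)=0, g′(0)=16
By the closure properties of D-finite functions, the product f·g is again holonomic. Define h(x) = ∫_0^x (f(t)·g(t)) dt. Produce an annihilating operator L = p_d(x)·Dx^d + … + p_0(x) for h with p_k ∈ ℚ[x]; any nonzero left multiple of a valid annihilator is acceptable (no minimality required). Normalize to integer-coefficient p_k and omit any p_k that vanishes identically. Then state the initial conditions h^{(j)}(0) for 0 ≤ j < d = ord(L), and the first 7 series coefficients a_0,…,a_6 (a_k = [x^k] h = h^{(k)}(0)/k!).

L = (-16 + 48·x)·Dx + 6·Dx^2 + (-1 + 3·x)·Dx^3  (order 3).
h: a_k = 0, 0, 8, 16, 76/3, 304/5, 7096/45, …
ICs: h(0) = 0, h′(0) = 0, h′′(0) = 16.

f: a_k = 1, 3, 9, 27, 81, 243, 729, …
g: a_k = 0, 16, 0, -128/3, 0, 512/15, 0, …
f·g: L₀ = L_f ⊗_s L_g, ord ≤ 1·2.
h=∫h₀ ⇒ L = L₀·Dx.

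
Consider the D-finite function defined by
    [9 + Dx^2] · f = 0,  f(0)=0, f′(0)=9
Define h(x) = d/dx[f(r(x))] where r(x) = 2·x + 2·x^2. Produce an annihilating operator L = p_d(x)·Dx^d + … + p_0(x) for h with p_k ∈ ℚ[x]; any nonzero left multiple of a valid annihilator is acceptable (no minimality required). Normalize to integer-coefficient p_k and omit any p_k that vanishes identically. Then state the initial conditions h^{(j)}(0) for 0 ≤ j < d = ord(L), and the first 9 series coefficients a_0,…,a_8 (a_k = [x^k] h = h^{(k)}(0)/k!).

f: a_k = 0, 9, 0, -27/2, 0, 243/40, 0, -729/560, 0, …
Change of var in L_f (x↦r) gives L₀.
Derive L from L₀ (diff closure).
L = (48 + 288·x + 864·x^2 + 1152·x^3 + 576·x^4) + (-6 - 12·x)·Dx + (1 + 4·x + 4·x^2)·Dx^2  (order 2).
h: a_k = 18, 36, -324, -1296, -648, 5184, 62208/5, 31104/5, -769824/35, …
ICs: h(0) = 18, h′(0) = 36.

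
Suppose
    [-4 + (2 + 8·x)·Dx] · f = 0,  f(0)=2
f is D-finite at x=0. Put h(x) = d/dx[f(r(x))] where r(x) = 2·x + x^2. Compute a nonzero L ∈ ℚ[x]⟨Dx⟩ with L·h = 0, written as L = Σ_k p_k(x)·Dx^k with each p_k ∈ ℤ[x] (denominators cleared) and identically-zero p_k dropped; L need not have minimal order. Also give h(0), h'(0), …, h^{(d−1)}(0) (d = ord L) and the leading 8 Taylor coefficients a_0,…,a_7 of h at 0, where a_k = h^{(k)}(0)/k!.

f: a_k = 2, 4, -4, 8, -20, 56, -168, 528, …
h₀=f(r): pull back L_f along r ⇒ L₀.
Derive L from L₀ (diff closure).
L = -3 + (-1 - 9·x - 12·x^2 - 4·x^3)·Dx  (order 1).
h: a_k = 8, -24, 144, -912, 6000, -40464, 277536, -1926816, …
ICs: h(0) = 8.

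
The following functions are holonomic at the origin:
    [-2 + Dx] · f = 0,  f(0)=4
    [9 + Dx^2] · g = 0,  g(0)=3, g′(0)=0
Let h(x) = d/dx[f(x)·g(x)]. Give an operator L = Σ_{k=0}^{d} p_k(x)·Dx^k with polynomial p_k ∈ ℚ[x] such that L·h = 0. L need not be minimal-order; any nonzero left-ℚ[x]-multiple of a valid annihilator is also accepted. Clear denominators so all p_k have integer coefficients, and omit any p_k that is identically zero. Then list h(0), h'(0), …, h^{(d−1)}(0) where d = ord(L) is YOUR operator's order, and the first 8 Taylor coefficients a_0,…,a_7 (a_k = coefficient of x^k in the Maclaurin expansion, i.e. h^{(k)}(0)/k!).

L = 13 - 4·Dx + Dx^2  (order 2).
h: a_k = 24, -60, -276, -238, 61, 407/2, 3277/30, -239/420, …
ICs: h(0) = 24, h′(0) = -60.

f: a_k = 4, 8, 8, 16/3, 8/3, 16/15, 16/45, 32/315, …
g: a_k = 3, 0, -27/2, 0, 81/8, 0, -243/80, 0, …
L₀ := L_f ⊗_s L_g (sym. prod.), ord ≤ 2.
h=h₀': d/dx-closure on L₀ ⇒ L.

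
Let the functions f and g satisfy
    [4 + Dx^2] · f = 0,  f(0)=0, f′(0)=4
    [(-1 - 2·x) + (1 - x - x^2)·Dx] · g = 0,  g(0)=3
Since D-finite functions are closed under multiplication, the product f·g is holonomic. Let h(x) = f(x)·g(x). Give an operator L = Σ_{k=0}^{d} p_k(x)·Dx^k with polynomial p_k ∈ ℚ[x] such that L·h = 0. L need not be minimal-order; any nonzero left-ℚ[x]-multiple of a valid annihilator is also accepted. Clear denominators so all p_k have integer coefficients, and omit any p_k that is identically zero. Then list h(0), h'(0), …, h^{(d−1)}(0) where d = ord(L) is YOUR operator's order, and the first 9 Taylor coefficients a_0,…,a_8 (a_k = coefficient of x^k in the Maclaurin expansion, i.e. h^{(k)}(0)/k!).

L = (-2 + 4·x + 4·x^2) + (2 + 4·x)·Dx + (-1 + x + x^2)·Dx^2  (order 2).
h: a_k = 0, 12, 12, 16, 28, 228/5, 368/5, 2500/21, 20228/105, …
ICs: h(0) = 0, h′(0) = 12.

f: a_k = 0, 4, 0, -8/3, 0, 8/15, 0, -16/315, 0, …
g: a_k = 3, 3, 6, 9, 15, 24, 39, 63, 102, …
L₀ := L_f ⊗_s L_g (sym. prod.), ord ≤ 2.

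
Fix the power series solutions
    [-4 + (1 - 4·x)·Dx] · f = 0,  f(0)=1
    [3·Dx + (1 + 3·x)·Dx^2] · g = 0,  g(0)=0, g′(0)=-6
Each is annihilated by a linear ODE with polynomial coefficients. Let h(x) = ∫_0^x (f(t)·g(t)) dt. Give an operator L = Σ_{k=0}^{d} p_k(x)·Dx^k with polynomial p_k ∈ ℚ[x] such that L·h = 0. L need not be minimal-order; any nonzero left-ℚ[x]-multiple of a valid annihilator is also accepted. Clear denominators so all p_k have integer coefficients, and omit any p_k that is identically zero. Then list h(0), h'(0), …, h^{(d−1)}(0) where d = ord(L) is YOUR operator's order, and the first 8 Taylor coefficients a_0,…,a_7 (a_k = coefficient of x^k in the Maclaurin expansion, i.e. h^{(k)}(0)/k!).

L = 12·Dx + (5 + 36·x)·Dx^2 + (-1 + x + 12·x^2)·Dx^3  (order 3).
h: a_k = 0, 0, -3, -5, -39/2, -543/10, -986/5, -3207/5, …
ICs: h(0) = 0, h′(0) = 0, h′′(0) = -6.

f: a_k = 1, 4, 16, 64, 256, 1024, 4096, 16384, …
g: a_k = 0, -6, 9, -18, 81/2, -486/5, 243, -4374/7, …
h₀=f·g: eliminate ⇒ L₀, order ≤ 1·2.
h=∫h₀ ⇒ L = L₀·Dx.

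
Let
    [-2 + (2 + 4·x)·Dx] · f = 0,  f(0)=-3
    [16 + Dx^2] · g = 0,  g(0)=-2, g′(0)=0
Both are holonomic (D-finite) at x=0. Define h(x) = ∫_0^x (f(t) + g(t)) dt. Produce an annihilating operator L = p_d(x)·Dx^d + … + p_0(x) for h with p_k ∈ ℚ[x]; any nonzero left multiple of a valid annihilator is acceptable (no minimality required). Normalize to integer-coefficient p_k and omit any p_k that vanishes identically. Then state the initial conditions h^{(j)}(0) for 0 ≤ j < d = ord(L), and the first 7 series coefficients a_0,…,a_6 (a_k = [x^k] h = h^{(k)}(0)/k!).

f: a_k = -3, -3, 3/2, -3/2, 15/8, -21/8, 63/16, …
g: a_k = -2, 0, 16, 0, -64/3, 0, 512/45, …
L₀ := lclm(L_f,L_g); ord L₀ ≤ 1+2.
Integrate: L := L₀·Dx.
L = (-304 - 1024·x - 1024·x^2)·Dx + (240 + 1504·x + 3072·x^2 + 2048·x^3)·Dx^2 + (-19 - 64·x - 64·x^2)·Dx^3 + (15 + 94·x + 192·x^2 + 128·x^3)·Dx^4  (order 4).
h: a_k = 0, -5, -3/2, 35/6, -3/8, -467/120, -7/16, …
ICs: h(0) = 0, h′(0) = -5, h′′(0) = -3, h′′′(0) = 35.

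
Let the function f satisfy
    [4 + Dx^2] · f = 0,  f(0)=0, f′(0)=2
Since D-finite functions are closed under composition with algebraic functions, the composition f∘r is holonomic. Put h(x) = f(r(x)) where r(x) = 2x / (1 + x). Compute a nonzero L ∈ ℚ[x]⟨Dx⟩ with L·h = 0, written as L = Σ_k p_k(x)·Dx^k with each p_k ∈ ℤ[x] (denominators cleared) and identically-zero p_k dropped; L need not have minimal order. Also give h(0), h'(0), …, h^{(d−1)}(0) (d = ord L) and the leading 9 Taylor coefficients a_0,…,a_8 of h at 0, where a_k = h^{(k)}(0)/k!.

f: a_k = 0, 2, 0, -4/3, 0, 4/15, 0, -8/315, 0, …
L₀ from L_f via x↦r, Dx↦r'^{-1}Dx.
L = 16 + (2 + 6·x + 6·x^2 + 2·x^3)·Dx + (1 + 4·x + 6·x^2 + 4·x^3 + x^4)·Dx^2  (order 2).
h: a_k = 0, 4, -4, -20/3, 28, -772/15, 60, -9844/315, -2516/45, …
ICs: h(0) = 0, h′(0) = 4.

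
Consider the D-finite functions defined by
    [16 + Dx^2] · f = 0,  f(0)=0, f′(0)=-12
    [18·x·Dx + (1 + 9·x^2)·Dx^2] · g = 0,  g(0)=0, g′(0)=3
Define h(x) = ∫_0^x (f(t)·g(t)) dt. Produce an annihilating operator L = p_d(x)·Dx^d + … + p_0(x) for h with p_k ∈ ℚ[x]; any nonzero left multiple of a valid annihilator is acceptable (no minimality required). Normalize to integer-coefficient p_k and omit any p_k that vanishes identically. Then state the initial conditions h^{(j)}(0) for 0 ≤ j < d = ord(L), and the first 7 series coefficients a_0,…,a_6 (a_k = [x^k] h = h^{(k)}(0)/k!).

L = (20800 + 494784·x^2 + 2923776·x^4 + 11943936·x^6 + 26873856·x^8)·Dx + (19584·x + 342144·x^3 + 2239488·x^5 + 6718464·x^7)·Dx^2 + (1700 + 42732·x^2 + 318816·x^4 + 1492992·x^6 + 3359232·x^8)·Dx^3 + (1224·x + 21384·x^3 + 139968·x^5 + 419904·x^7)·Dx^4 + (25 + 738·x^2 + 8505·x^4 + 46656·x^6 + 104976·x^8)·Dx^5  (order 5).
h: a_k = 0, 0, 0, -12, 0, 204/5, 0, …
ICs: h(0) = 0, h′(0) = 0, h′′(0) = 0, h′′′(0) = -72, h′′′′(0) = 0.

f: a_k = 0, -12, 0, 32, 0, -128/5, 0, …
g: a_k = 0, 3, 0, -9, 0, 243/5, 0, …
h₀=f·g: eliminate ⇒ L₀, order ≤ 2·2.
Integrate: L := L₀·Dx.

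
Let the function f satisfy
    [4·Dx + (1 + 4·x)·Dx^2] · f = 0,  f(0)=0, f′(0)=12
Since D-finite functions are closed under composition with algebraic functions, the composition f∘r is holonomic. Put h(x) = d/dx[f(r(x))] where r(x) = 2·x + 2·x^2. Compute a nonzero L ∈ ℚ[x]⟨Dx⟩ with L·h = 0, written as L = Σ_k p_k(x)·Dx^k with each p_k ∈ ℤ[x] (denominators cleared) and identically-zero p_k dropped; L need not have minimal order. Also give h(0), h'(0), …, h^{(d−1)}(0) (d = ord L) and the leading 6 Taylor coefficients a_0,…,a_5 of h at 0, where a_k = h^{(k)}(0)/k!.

f: a_k = 0, 12, -24, 64, -192, 3072/5, …
h₀=f(r): pull back L_f along r ⇒ L₀.
h₀' ⇒ L via d/dx closure of L₀.
L = (6 + 16·x + 16·x^2) + (1 + 10·x + 24·x^2 + 16·x^3)·Dx  (order 1).
h: a_k = 24, -144, 960, -6528, 44544, -304128, …
ICs: h(0) = 24.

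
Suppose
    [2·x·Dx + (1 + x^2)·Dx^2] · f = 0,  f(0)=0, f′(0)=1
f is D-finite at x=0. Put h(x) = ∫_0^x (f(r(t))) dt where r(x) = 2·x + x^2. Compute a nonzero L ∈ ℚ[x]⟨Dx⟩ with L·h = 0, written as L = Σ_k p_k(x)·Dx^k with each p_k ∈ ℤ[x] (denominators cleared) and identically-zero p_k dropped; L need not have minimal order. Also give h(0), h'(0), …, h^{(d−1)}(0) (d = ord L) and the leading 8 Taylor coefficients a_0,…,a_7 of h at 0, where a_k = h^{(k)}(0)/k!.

L = (-1 + 8·x + 16·x^2 + 12·x^3 + 3·x^4)·Dx^2 + (1 + x + 4·x^2 + 8·x^3 + 5·x^4 + x^5)·Dx^3  (order 3).
h: a_k = 0, 0, 1, 1/3, -2/3, -4/5, 11/15, 47/21, …
ICs: h(0) = 0, h′(0) = 0, h′′(0) = 2.

f: a_k = 0, 1, 0, -1/3, 0, 1/5, 0, -1/7, …
h₀=f(r): pull back L_f along r ⇒ L₀.
∫: right-multiply L₀ by Dx.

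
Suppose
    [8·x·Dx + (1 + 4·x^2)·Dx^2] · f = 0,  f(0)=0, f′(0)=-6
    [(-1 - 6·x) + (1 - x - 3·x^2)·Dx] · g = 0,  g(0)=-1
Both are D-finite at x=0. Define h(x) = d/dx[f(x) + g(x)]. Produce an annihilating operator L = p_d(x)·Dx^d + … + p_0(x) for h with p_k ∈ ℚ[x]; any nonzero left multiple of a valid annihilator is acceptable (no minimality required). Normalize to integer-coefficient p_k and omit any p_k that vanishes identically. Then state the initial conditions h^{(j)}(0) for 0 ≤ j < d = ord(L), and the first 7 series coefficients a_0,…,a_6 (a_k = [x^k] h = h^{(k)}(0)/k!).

f: a_k = 0, -6, 0, 8, 0, -96/5, 0, …
g: a_k = -1, -1, -4, -7, -19, -40, -97, …
Weyl lclm of L_f,L_g ⇒ L₀ (ord ≤ 3).
h=h₀': d/dx-closure on L₀ ⇒ L.
L = (32 - 128·x - 1488·x^2 - 2880·x^3 - 8424·x^4 - 2592·x^6) + (-25 - 160·x - 214·x^2 - 1188·x^3 - 2628·x^4 - 6264·x^5 - 432·x^6 - 2592·x^7)·Dx + (4 + 9·x + 54·x^2 - 66·x^3 - x^4 - 444·x^5 - 720·x^6 - 144·x^7 - 432·x^8)·Dx^2  (order 2).
h: a_k = -7, -8, 3, -76, -296, -582, -1135, …
ICs: h(0) = -7, h′(0) = -8.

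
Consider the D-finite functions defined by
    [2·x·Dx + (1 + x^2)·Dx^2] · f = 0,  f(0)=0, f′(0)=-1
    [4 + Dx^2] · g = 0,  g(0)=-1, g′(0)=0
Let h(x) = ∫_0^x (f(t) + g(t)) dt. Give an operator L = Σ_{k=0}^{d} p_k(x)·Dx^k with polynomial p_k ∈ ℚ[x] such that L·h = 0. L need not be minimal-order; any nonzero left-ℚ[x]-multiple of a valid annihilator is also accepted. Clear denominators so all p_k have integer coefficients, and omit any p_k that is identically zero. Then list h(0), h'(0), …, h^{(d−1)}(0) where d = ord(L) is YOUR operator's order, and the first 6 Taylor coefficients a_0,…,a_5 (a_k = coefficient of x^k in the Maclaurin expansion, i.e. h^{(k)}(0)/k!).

L = (-32·x + 80·x^3 + 16·x^5)·Dx^2 + (4 + 32·x^2 + 36·x^4 + 8·x^6)·Dx^3 + (-8·x + 20·x^3 + 4·x^5)·Dx^4 + (1 + 8·x^2 + 9·x^4 + 2·x^6)·Dx^5  (order 5).
h: a_k = 0, -1, -1/2, 2/3, 1/12, -2/15, …
ICs: h(0) = 0, h′(0) = -1, h′′(0) = -1, h′′′(0) = 4, h′′′′(0) = 2.

f: a_k = 0, -1, 0, 1/3, 0, -1/5, …
g: a_k = -1, 0, 2, 0, -2/3, 0, …
h₀=f+g: left-lcm gives L₀, ord ≤ 4.
∫: right-multiply L₀ by Dx.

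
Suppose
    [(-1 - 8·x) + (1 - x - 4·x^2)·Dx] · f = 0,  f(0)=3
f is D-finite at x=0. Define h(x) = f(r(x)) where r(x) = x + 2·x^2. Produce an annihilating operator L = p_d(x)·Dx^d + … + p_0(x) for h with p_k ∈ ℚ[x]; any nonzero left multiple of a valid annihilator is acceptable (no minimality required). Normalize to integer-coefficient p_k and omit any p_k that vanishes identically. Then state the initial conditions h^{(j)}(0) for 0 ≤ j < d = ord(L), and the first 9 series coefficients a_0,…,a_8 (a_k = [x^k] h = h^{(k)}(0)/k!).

f: a_k = 3, 3, 15, 27, 87, 195, 543, 1323, 3495, …
Change of var in L_f (x↦r) gives L₀.
L = (1 + 12·x + 48·x^2 + 64·x^3) + (-1 + x + 6·x^2 + 16·x^3 + 16·x^4)·Dx  (order 1).
h: a_k = 3, 3, 21, 87, 309, 1215, 4797, 18423, 71589, …
ICs: h(0) = 3.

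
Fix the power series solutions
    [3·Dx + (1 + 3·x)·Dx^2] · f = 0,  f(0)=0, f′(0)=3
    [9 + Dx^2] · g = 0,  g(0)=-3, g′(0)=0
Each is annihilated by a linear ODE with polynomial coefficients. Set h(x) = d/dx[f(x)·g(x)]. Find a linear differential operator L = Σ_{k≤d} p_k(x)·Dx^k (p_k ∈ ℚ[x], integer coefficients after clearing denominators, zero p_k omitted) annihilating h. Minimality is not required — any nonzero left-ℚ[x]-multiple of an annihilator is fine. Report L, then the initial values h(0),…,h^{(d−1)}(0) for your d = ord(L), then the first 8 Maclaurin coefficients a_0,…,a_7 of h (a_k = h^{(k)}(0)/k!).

L = (-675 - 3564·x - 10206·x^2 + 8748·x^3 + 94041·x^4 + 157464·x^5 + 78732·x^6) + (-216 - 864·x + 1620·x^2 + 14580·x^3 + 29160·x^4 + 17496·x^5)·Dx + (-84 - 396·x - 378·x^2 + 5832·x^3 + 23814·x^4 + 34992·x^5 + 17496·x^6)·Dx^2 + (-24 - 96·x + 180·x^2 + 1620·x^3 + 3240·x^4 + 1944·x^5)·Dx^3 + (-1 + 84·x^2 + 540·x^3 + 1485·x^4 + 1944·x^5 + 972·x^6)·Dx^4  (order 4).
h: a_k = -9, 27, 81/2, 0, -2187/8, 6561/8, -203391/80, 80919/10, …
ICs: h(0) = -9, h′(0) = 27, h′′(0) = 81, h′′′(0) = 0.

f: a_k = 0, 3, -9/2, 9, -81/4, 243/5, -243/2, 2187/7, …
g: a_k = -3, 0, 27/2, 0, -81/8, 0, 243/80, 0, …
L₀ := L_f ⊗_s L_g (sym. prod.), ord ≤ 4.
Differentiate: ansatz ord ≤ ord L₀ ⇒ L.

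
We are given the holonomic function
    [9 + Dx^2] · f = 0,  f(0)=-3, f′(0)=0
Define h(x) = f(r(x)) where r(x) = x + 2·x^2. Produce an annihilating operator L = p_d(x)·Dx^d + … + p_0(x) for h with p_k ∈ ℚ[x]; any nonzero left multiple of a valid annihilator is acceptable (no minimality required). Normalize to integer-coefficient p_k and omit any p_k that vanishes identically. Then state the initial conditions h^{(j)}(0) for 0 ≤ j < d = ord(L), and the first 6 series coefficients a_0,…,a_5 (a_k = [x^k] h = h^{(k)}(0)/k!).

L = (9 + 108·x + 432·x^2 + 576·x^3) - 4·Dx + (1 + 4·x)·Dx^2  (order 2).
h: a_k = -3, 0, 27/2, 54, 351/8, -81, …
ICs: h(0) = -3, h′(0) = 0.

f: a_k = -3, 0, 27/2, 0, -81/8, 0, …
L₀ from L_f via x↦r, Dx↦r'^{-1}Dx.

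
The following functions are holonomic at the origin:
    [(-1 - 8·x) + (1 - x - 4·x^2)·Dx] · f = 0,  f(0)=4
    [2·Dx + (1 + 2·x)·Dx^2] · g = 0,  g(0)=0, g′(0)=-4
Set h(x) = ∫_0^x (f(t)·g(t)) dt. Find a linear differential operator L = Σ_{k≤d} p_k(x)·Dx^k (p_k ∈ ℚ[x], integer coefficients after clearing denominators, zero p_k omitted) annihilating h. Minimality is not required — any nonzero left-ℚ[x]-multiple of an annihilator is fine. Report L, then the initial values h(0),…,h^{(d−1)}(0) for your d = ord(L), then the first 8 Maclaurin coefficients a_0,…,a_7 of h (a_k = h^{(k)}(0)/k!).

L = (10 + 32·x)·Dx + (22·x + 40·x^2)·Dx^2 + (-1 - x + 6·x^2 + 8·x^3)·Dx^3  (order 3).
h: a_k = 0, 0, -8, 0, -64/3, -32/3, -3344/45, -8608/105, …
ICs: h(0) = 0, h′(0) = 0, h′′(0) = -16.

f: a_k = 4, 4, 20, 36, 116, 260, 724, 1764, …
g: a_k = 0, -4, 4, -16/3, 8, -64/5, 64/3, -256/7, …
L₀ := L_f ⊗_s L_g (sym. prod.), ord ≤ 2.
h=∫₀ˣh₀: take L = L₀·Dx.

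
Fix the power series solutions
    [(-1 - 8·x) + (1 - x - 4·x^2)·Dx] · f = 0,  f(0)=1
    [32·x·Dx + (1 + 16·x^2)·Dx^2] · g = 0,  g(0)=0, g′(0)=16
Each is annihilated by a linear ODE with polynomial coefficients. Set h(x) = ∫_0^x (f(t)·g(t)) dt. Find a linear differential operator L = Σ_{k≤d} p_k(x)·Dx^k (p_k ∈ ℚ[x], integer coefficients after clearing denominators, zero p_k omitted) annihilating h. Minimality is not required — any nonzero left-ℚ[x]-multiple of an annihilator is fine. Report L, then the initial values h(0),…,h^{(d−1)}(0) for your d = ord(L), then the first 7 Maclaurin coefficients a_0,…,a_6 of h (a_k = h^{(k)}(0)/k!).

L = (8 + 32·x + 384·x^2)·Dx + (2 - 16·x + 64·x^2 + 384·x^3)·Dx^2 + (-1 + x - 12·x^2 + 16·x^3 + 64·x^4)·Dx^3  (order 3).
h: a_k = 0, 0, 8, 16/3, -4/3, 176/15, 6424/45, …
ICs: h(0) = 0, h′(0) = 0, h′′(0) = 16.

f: a_k = 1, 1, 5, 9, 29, 65, 181, …
g: a_k = 0, 16, 0, -256/3, 0, 4096/5, 0, …
h₀=f·g: eliminate ⇒ L₀, order ≤ 1·2.
Integrate: L := L₀·Dx.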